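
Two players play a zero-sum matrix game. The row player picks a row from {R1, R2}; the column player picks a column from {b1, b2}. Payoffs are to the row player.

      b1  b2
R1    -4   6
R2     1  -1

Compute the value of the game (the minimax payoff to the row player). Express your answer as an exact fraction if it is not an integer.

Row minima: R1 → -4, R2 → -1; maximin = -1.
Column maxima: b1 → 1, b2 → 6; minimax = 1.
-1 ≠ 1, so there is no saddle point; optimal play is mixed.
Let the row player play R1 with probability p. Expected payoff against b1: (-4)p + 1(1−p) = −5p + 1; against b2: 6p + (-1)(1−p) = 7p − 1.
Setting these equal: −5p + 1 = 7p − 1 ⇒ −12p = -2 ⇒ p = 1/6, and the value is (-5)·(1/6) + 1 = 1/6.
For the column player: with q = P(b1), equating R1's and R2's payoffs gives −10q + 6 = 2q − 1 ⇒ q = 7/12.

1/6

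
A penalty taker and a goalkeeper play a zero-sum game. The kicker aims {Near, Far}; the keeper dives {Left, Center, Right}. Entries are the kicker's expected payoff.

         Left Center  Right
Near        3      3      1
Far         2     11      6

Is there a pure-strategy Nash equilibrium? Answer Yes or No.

No

Row minima: Near → 1, Far → 2; maximin = 2.
Column maxima: Left → 3, Center → 11, Right → 6; minimax = 3.
2 ≠ 3, so no pure-strategy equilibrium exists.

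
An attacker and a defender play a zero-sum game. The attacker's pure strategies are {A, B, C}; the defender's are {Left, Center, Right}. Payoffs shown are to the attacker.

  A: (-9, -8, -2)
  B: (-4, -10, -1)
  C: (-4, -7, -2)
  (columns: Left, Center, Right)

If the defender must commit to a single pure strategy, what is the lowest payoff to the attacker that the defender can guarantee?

-7

Column maxima: Left → -4, Center → -7, Right → -1.
The smallest of these is -7.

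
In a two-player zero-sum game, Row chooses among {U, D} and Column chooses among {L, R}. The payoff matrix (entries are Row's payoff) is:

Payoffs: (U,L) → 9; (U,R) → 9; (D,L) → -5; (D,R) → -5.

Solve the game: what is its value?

Row minima: U → 9, D → -5; maximin = 9.
Column maxima: L → 9, R → 9; minimax = 9.
Since maximin = minimax = 9, there is a saddle point and the value is 9.

9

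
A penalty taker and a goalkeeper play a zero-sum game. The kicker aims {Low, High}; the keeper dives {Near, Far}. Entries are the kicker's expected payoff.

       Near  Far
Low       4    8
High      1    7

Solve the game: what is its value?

Row minima: Low → 4, High → 1; maximin = 4.
Column maxima: Near → 4, Far → 8; minimax = 4.
Since maximin = minimax = 4, there is a saddle point and the value is 4.

4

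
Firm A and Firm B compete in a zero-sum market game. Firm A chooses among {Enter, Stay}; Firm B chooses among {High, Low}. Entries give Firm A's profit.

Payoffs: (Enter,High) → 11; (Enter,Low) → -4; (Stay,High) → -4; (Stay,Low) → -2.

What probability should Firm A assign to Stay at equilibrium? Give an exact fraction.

Row minima: Enter → -4, Stay → -4; maximin = -4.
Column maxima: High → 11, Low → -2; minimax = -2.
-4 ≠ -2, so there is no saddle point; optimal play is mixed.
Let Firm A play Enter with probability p. Expected payoff against High: 11p + (-4)(1−p) = 15p − 4; against Low: (-4)p + (-2)(1−p) = −2p − 2.
Setting these equal: 15p − 4 = −2p − 2 ⇒ 17p = 2 ⇒ p = 2/17, and the value is (15)·(2/17) − 4 = -38/17.
For Firm B: with q = P(High), equating Enter's and Stay's payoffs gives 15q − 4 = −2q − 2 ⇒ q = 2/17.

15/17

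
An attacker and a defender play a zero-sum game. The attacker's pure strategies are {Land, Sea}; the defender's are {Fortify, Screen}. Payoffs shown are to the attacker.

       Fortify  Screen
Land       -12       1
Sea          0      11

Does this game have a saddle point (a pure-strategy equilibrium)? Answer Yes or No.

Yes

Row minima: Land → -12, Sea → 0; maximin = 0.
Column maxima: Fortify → 0, Screen → 11; minimax = 0.
maximin = minimax = 0, so a saddle point exists.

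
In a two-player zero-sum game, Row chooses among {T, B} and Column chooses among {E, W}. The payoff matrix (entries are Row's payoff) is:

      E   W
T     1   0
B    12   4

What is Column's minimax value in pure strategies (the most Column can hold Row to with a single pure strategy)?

Column maxima: E → 12, W → 4.
The smallest of these is 4.

4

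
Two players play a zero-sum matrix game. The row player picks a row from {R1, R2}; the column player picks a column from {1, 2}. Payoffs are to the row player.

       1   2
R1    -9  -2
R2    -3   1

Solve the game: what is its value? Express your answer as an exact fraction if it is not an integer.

Row minima: R1 → -9, R2 → -3; maximin = -3.
Column maxima: 1 → -3, 2 → 1; minimax = -3.
Since maximin = minimax = -3, there is a saddle point and the value is -3.

-3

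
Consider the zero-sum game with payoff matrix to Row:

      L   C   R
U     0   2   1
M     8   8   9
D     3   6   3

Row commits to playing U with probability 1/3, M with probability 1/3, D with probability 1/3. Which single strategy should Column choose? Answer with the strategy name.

L

If Column plays L, Row's expected payoff is (1/3)·0 + (1/3)·8 + (1/3)·3 = 11/3.
If Column plays C, Row's expected payoff is (1/3)·2 + (1/3)·8 + (1/3)·6 = 16/3.
If Column plays R, Row's expected payoff is (1/3)·1 + (1/3)·9 + (1/3)·3 = 13/3.
Column minimizes Row's payoff; the smallest is 11/3, so the best response is L.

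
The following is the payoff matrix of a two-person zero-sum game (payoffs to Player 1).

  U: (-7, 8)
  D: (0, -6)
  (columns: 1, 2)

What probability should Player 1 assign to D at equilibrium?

Row minima: U → -7, D → -6; maximin = -6.
Column maxima: 1 → 0, 2 → 8; minimax = 0.
-6 ≠ 0, so there is no saddle point; optimal play is mixed.
Let Player 1 play U with probability p. Expected payoff against 1: (-7)p + 0(1−p) = −7p; against 2: 8p + (-6)(1−p) = 14p − 6.
Setting these equal: −7p = 14p − 6 ⇒ −21p = -6 ⇒ p = 2/7, and the value is (-7)·(2/7) = -2.
For Player 2: with q = P(1), equating U's and D's payoffs gives −15q + 8 = 6q − 6 ⇒ q = 2/3.

5/7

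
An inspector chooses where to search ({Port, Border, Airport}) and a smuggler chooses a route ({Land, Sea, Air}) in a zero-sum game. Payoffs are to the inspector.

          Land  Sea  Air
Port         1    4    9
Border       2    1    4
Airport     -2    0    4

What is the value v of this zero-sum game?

7/4

Row minima: Port → 1, Border → 1, Airport → -2; maximin = 1.
Column maxima: Land → 2, Sea → 4, Air → 9; minimax = 2.
1 ≠ 2, so there is no saddle point; optimal play is mixed.
Airport is strictly dominated by Port, so the inspector never plays it.
Air is strictly dominated by Land (it gives the inspector strictly more in every row), so the smuggler never plays it.
On the remaining 2×2 (Port, Border vs Land, Sea):
Let the inspector play Port with probability p. Expected payoff against Land: 1p + 2(1−p) = −p + 2; against Sea: 4p + 1(1−p) = 3p + 1.
Setting these equal: −p + 2 = 3p + 1 ⇒ −4p = -1 ⇒ p = 1/4, and the value is (-1)·(1/4) + 2 = 7/4.
For the smuggler: with q = P(Land), equating Port's and Border's payoffs gives −3q + 4 = q + 1 ⇒ q = 3/4.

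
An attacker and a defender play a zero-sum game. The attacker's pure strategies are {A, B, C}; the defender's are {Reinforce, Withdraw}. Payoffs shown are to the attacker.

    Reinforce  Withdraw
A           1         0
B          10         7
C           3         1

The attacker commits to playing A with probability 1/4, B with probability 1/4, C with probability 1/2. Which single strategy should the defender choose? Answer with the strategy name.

Withdraw

If the defender plays Reinforce, the attacker's expected payoff is (1/4)·1 + (1/4)·10 + (1/2)·3 = 17/4.
If the defender plays Withdraw, the attacker's expected payoff is (1/4)·0 + (1/4)·7 + (1/2)·1 = 9/4.
The defender minimizes the attacker's payoff; the smallest is 9/4, so the best response is Withdraw.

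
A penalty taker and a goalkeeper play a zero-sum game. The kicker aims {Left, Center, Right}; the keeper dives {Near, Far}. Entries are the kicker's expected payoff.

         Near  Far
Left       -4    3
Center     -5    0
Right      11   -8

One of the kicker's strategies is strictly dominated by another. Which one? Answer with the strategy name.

Center

Left gives a strictly higher payoff than Center against every column: -4 > -5, 3 > 0.
So Center is strictly dominated and the kicker never plays it.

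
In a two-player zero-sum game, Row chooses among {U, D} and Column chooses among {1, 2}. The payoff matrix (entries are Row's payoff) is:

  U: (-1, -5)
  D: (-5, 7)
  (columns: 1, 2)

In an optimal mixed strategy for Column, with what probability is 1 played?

Row minima: U → -5, D → -5; maximin = -5.
Column maxima: 1 → -1, 2 → 7; minimax = -1.
-5 ≠ -1, so there is no saddle point; optimal play is mixed.
Let Row play U with probability p. Expected payoff against 1: (-1)p + (-5)(1−p) = 4p − 5; against 2: (-5)p + 7(1−p) = −12p + 7.
Setting these equal: 4p − 5 = −12p + 7 ⇒ 16p = 12 ⇒ p = 3/4, and the value is (4)·(3/4) − 5 = -2.
For Column: with q = P(1), equating U's and D's payoffs gives 4q − 5 = −12q + 7 ⇒ q = 3/4.

3/4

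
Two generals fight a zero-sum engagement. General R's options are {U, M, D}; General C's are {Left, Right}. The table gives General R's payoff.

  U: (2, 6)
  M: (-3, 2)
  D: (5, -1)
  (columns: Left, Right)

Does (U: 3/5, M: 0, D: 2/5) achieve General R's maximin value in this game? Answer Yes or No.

Yes

Against Left this mix gives (3/5)·2 + (2/5)·5 = 16/5.
Against Right this mix gives (3/5)·6 + (2/5)·(-1) = 16/5.
All of General C's active replies (Left, Right) yield 16/5, and no column does worse for General R. The mix makes General C indifferent and guarantees 16/5, so it is optimal.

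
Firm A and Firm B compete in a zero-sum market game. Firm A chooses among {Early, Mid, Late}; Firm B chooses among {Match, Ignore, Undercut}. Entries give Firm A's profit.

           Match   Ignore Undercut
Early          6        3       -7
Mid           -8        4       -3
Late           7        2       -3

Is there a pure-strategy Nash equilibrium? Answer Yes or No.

Row minima: Early → -7, Mid → -8, Late → -3; maximin = -3.
Column maxima: Match → 7, Ignore → 4, Undercut → -3; minimax = -3.
maximin = minimax = -3, so a saddle point exists.

Yes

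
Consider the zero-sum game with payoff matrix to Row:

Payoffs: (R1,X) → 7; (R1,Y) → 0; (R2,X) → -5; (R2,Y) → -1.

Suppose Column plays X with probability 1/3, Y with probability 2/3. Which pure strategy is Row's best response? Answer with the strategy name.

Expected payoff of R1: (1/3)·7 + (2/3)·0 = 7/3.
Expected payoff of R2: (1/3)·(-5) + (2/3)·(-1) = -7/3.
The largest is 7/3, so Row's best response is R1.

R1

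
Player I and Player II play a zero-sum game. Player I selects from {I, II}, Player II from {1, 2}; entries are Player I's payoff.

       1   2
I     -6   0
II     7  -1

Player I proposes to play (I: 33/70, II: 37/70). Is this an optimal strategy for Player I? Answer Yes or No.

Against 1 this mix gives (33/70)·(-6) + (37/70)·7 = 61/70.
Against 2 this mix gives (33/70)·0 + (37/70)·(-1) = -37/70.
Player II will play 2, holding Player I to -37/70. Shifting weight toward the row that does better against 2 would raise this floor (the equalizing mix achieves -3/7 against both 2 and 1), so the proposed strategy is not optimal.

No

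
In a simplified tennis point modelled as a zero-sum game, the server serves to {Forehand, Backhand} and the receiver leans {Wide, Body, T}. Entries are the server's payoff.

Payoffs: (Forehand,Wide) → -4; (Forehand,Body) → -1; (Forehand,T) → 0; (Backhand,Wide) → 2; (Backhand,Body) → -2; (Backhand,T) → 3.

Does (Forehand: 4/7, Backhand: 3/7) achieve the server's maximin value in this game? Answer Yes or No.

Yes

Against Wide this mix gives (4/7)·(-4) + (3/7)·2 = -10/7.
Against Body this mix gives (4/7)·(-1) + (3/7)·(-2) = -10/7.
Against T this mix gives (4/7)·0 + (3/7)·3 = 9/7.
All of the receiver's active replies (Wide, Body) yield -10/7, and no column does worse for the server. The mix makes the receiver indifferent and guarantees -10/7, so it is optimal.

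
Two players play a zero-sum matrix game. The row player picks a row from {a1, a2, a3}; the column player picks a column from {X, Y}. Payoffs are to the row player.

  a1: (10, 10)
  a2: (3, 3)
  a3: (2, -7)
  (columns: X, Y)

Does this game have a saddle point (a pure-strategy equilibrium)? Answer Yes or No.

Row minima: a1 → 10, a2 → 3, a3 → -7; maximin = 10.
Column maxima: X → 10, Y → 10; minimax = 10.
maximin = minimax = 10, so a saddle point exists.

Yes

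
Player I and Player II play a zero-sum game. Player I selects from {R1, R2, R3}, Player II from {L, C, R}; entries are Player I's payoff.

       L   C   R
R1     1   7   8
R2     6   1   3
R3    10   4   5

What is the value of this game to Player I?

11/2

Row minima: R1 → 1, R2 → 1, R3 → 4; maximin = 4.
Column maxima: L → 10, C → 7, R → 8; minimax = 7.
4 ≠ 7, so there is no saddle point; optimal play is mixed.
R2 is strictly dominated by R3, so Player I never plays it.
R is strictly dominated by C (it gives Player I strictly more in every row), so Player II never plays it.
On the remaining 2×2 (R1, R3 vs L, C):
Let Player I play R1 with probability p. Expected payoff against L: 1p + 10(1−p) = −9p + 10; against C: 7p + 4(1−p) = 3p + 4.
Setting these equal: −9p + 10 = 3p + 4 ⇒ −12p = -6 ⇒ p = 1/2, and the value is (-9)·(1/2) + 10 = 11/2.
For Player II: with q = P(L), equating R1's and R3's payoffs gives −6q + 7 = 6q + 4 ⇒ q = 1/4.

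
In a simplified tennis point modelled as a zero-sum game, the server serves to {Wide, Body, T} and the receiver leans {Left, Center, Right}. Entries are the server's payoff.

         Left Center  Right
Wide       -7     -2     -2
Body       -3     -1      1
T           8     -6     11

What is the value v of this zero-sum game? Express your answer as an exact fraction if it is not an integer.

-13/8

Row minima: Wide → -7, Body → -3, T → -6; maximin = -3.
Column maxima: Left → 8, Center → -1, Right → 11; minimax = -1.
-3 ≠ -1, so there is no saddle point; optimal play is mixed.
Wide is strictly dominated by Body, so the server never plays it.
Right is strictly dominated by Left (it gives the server strictly more in every row), so the receiver never plays it.
On the remaining 2×2 (Body, T vs Left, Center):
Let the server play Body with probability p. Expected payoff against Left: (-3)p + 8(1−p) = −11p + 8; against Center: (-1)p + (-6)(1−p) = 5p − 6.
Setting these equal: −11p + 8 = 5p − 6 ⇒ −16p = -14 ⇒ p = 7/8, and the value is (-11)·(7/8) + 8 = -13/8.
For the receiver: with q = P(Left), equating Body's and T's payoffs gives −2q − 1 = 14q − 6 ⇒ q = 5/16.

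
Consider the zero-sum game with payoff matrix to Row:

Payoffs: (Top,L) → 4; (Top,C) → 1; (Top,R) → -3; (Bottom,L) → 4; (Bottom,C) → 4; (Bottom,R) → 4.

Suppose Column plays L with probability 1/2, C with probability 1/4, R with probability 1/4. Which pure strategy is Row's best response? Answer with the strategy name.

Expected payoff of Top: (1/2)·4 + (1/4)·1 + (1/4)·(-3) = 3/2.
Expected payoff of Bottom: (1/2)·4 + (1/4)·4 + (1/4)·4 = 4.
The largest is 4, so Row's best response is Bottom.

Bottom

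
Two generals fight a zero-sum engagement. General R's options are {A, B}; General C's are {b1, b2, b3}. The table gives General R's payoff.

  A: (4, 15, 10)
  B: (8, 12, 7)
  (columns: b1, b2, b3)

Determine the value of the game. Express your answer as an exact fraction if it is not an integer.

52/7

Row minima: A → 4, B → 7; maximin = 7.
Column maxima: b1 → 8, b2 → 15, b3 → 10; minimax = 8.
7 ≠ 8, so there is no saddle point; optimal play is mixed.
b2 is strictly dominated by b1 (it gives General R strictly more in every row), so General C never plays it.
On the remaining 2×2 (A, B vs b1, b3):
Let General R play A with probability p. Expected payoff against b1: 4p + 8(1−p) = −4p + 8; against b3: 10p + 7(1−p) = 3p + 7.
Setting these equal: −4p + 8 = 3p + 7 ⇒ −7p = -1 ⇒ p = 1/7, and the value is (-4)·(1/7) + 8 = 52/7.
For General C: with q = P(b1), equating A's and B's payoffs gives −6q + 10 = q + 7 ⇒ q = 3/7.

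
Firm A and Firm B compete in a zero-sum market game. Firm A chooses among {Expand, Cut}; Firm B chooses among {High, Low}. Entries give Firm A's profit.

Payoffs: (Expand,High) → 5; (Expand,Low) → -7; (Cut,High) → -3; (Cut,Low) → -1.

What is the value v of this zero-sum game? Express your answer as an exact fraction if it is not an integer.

-13/7

Row minima: Expand → -7, Cut → -3; maximin = -3.
Column maxima: High → 5, Low → -1; minimax = -1.
-3 ≠ -1, so there is no saddle point; optimal play is mixed.
Let Firm A play Expand with probability p. Expected payoff against High: 5p + (-3)(1−p) = 8p − 3; against Low: (-7)p + (-1)(1−p) = −6p − 1.
Setting these equal: 8p − 3 = −6p − 1 ⇒ 14p = 2 ⇒ p = 1/7, and the value is (8)·(1/7) − 3 = -13/7.
For Firm B: with q = P(High), equating Expand's and Cut's payoffs gives 12q − 7 = −2q − 1 ⇒ q = 3/7.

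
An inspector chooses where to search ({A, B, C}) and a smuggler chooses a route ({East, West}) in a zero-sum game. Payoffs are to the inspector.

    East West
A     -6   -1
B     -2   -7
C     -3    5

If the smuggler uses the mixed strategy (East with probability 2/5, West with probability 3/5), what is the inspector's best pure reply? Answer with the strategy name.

C

Expected payoff of A: (2/5)·(-6) + (3/5)·(-1) = -3.
Expected payoff of B: (2/5)·(-2) + (3/5)·(-7) = -5.
Expected payoff of C: (2/5)·(-3) + (3/5)·5 = 9/5.
The largest is 9/5, so the inspector's best response is C.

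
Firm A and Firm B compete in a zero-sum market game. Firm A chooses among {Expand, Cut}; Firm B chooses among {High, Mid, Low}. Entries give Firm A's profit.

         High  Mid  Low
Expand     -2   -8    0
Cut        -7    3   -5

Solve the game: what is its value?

-31/8

Row minima: Expand → -8, Cut → -7; maximin = -7.
Column maxima: High → -2, Mid → 3, Low → 0; minimax = -2.
-7 ≠ -2, so there is no saddle point; optimal play is mixed.
Low is strictly dominated by High (it gives Firm A strictly more in every row), so Firm B never plays it.
On the remaining 2×2 (Expand, Cut vs High, Mid):
Let Firm A play Expand with probability p. Expected payoff against High: (-2)p + (-7)(1−p) = 5p − 7; against Mid: (-8)p + 3(1−p) = −11p + 3.
Setting these equal: 5p − 7 = −11p + 3 ⇒ 16p = 10 ⇒ p = 5/8, and the value is (5)·(5/8) − 7 = -31/8.
For Firm B: with q = P(High), equating Expand's and Cut's payoffs gives 6q − 8 = −10q + 3 ⇒ q = 11/16.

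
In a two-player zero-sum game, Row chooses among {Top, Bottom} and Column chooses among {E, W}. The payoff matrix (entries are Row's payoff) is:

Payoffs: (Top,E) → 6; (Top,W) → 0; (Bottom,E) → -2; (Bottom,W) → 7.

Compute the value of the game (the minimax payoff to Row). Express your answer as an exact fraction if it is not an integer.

14/5

Row minima: Top → 0, Bottom → -2; maximin = 0.
Column maxima: E → 6, W → 7; minimax = 6.
0 ≠ 6, so there is no saddle point; optimal play is mixed.
Let Row play Top with probability p. Expected payoff against E: 6p + (-2)(1−p) = 8p − 2; against W: 0p + 7(1−p) = −7p + 7.
Setting these equal: 8p − 2 = −7p + 7 ⇒ 15p = 9 ⇒ p = 3/5, and the value is (8)·(3/5) − 2 = 14/5.
For Column: with q = P(E), equating Top's and Bottom's payoffs gives 6q = −9q + 7 ⇒ q = 7/15.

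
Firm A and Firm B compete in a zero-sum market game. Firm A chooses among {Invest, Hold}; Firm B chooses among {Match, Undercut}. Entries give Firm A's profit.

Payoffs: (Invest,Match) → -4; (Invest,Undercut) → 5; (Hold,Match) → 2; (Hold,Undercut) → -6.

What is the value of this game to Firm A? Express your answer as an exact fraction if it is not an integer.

-14/17

Row minima: Invest → -4, Hold → -6; maximin = -4.
Column maxima: Match → 2, Undercut → 5; minimax = 2.
-4 ≠ 2, so there is no saddle point; optimal play is mixed.
Let Firm A play Invest with probability p. Expected payoff against Match: (-4)p + 2(1−p) = −6p + 2; against Undercut: 5p + (-6)(1−p) = 11p − 6.
Setting these equal: −6p + 2 = 11p − 6 ⇒ −17p = -8 ⇒ p = 8/17, and the value is (-6)·(8/17) + 2 = -14/17.
For Firm B: with q = P(Match), equating Invest's and Hold's payoffs gives −9q + 5 = 8q − 6 ⇒ q = 11/17.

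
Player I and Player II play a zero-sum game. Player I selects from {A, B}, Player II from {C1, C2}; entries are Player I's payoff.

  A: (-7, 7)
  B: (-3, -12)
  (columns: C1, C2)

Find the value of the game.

Row minima: A → -7, B → -12; maximin = -7.
Column maxima: C1 → -3, C2 → 7; minimax = -3.
-7 ≠ -3, so there is no saddle point; optimal play is mixed.
Let Player I play A with probability p. Expected payoff against C1: (-7)p + (-3)(1−p) = −4p − 3; against C2: 7p + (-12)(1−p) = 19p − 12.
Setting these equal: −4p − 3 = 19p − 12 ⇒ −23p = -9 ⇒ p = 9/23, and the value is (-4)·(9/23) − 3 = -105/23.
For Player II: with q = P(C1), equating A's and B's payoffs gives −14q + 7 = 9q − 12 ⇒ q = 19/23.

-105/23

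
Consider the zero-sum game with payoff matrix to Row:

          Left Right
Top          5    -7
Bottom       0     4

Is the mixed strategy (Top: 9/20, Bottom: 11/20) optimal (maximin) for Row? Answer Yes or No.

Against Left this mix gives (9/20)·5 + (11/20)·0 = 9/4.
Against Right this mix gives (9/20)·(-7) + (11/20)·4 = -19/20.
Column will play Right, holding Row to -19/20. Shifting weight toward the row that does better against Right would raise this floor (the equalizing mix achieves 5/4 against both Right and Left), so the proposed strategy is not optimal.

No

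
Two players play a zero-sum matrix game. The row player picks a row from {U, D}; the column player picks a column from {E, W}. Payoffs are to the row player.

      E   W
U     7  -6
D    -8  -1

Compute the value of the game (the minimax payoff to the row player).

-11/4

Row minima: U → -6, D → -8; maximin = -6.
Column maxima: E → 7, W → -1; minimax = -1.
-6 ≠ -1, so there is no saddle point; optimal play is mixed.
Let the row player play U with probability p. Expected payoff against E: 7p + (-8)(1−p) = 15p − 8; against W: (-6)p + (-1)(1−p) = −5p − 1.
Setting these equal: 15p − 8 = −5p − 1 ⇒ 20p = 7 ⇒ p = 7/20, and the value is (15)·(7/20) − 8 = -11/4.
For the column player: with q = P(E), equating U's and D's payoffs gives 13q − 6 = −7q − 1 ⇒ q = 1/4.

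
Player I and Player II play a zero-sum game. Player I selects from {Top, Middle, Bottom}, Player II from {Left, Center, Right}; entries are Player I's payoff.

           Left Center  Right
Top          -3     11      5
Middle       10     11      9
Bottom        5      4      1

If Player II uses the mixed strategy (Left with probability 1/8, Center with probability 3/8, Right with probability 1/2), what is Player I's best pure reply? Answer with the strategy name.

Middle

Expected payoff of Top: (1/8)·(-3) + (3/8)·11 + (1/2)·5 = 25/4.
Expected payoff of Middle: (1/8)·10 + (3/8)·11 + (1/2)·9 = 79/8.
Expected payoff of Bottom: (1/8)·5 + (3/8)·4 + (1/2)·1 = 21/8.
The largest is 79/8, so Player I's best response is Middle.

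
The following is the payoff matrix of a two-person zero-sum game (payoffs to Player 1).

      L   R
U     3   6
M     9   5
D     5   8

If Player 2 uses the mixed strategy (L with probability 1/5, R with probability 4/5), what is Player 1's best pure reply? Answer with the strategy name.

Expected payoff of U: (1/5)·3 + (4/5)·6 = 27/5.
Expected payoff of M: (1/5)·9 + (4/5)·5 = 29/5.
Expected payoff of D: (1/5)·5 + (4/5)·8 = 37/5.
The largest is 37/5, so Player 1's best response is D.

D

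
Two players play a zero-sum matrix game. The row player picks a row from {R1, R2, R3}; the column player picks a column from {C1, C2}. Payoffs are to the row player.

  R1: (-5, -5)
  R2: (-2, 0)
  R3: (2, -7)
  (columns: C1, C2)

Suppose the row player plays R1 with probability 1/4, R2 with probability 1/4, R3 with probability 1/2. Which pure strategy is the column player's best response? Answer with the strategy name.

C2

If the column player plays C1, the row player's expected payoff is (1/4)·(-5) + (1/4)·(-2) + (1/2)·2 = -3/4.
If the column player plays C2, the row player's expected payoff is (1/4)·(-5) + (1/4)·0 + (1/2)·(-7) = -19/4.
The column player minimizes the row player's payoff; the smallest is -19/4, so the best response is C2.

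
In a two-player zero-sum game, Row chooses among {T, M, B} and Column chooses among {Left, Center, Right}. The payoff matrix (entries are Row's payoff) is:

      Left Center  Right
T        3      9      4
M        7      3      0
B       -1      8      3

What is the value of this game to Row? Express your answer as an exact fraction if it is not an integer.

Row minima: T → 3, M → 0, B → -1; maximin = 3.
Column maxima: Left → 7, Center → 9, Right → 4; minimax = 4.
3 ≠ 4, so there is no saddle point; optimal play is mixed.
B is strictly dominated by T, so Row never plays it.
Center is strictly dominated by Right (it gives Row strictly more in every row), so Column never plays it.
On the remaining 2×2 (T, M vs Left, Right):
Let Row play T with probability p. Expected payoff against Left: 3p + 7(1−p) = −4p + 7; against Right: 4p + 0(1−p) = 4p.
Setting these equal: −4p + 7 = 4p ⇒ −8p = -7 ⇒ p = 7/8, and the value is (-4)·(7/8) + 7 = 7/2.
For Column: with q = P(Left), equating T's and M's payoffs gives −q + 4 = 7q ⇒ q = 1/2.

7/2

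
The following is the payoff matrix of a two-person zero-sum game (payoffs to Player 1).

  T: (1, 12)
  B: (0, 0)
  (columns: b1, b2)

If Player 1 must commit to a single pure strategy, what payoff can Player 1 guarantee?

Row minima: T → 1, B → 0.
The best of these is 1.

1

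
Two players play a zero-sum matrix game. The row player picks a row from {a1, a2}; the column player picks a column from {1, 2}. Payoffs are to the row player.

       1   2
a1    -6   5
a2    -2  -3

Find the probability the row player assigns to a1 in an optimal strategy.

1/12

Row minima: a1 → -6, a2 → -3; maximin = -3.
Column maxima: 1 → -2, 2 → 5; minimax = -2.
-3 ≠ -2, so there is no saddle point; optimal play is mixed.
Let the row player play a1 with probability p. Expected payoff against 1: (-6)p + (-2)(1−p) = −4p − 2; against 2: 5p + (-3)(1−p) = 8p − 3.
Setting these equal: −4p − 2 = 8p − 3 ⇒ −12p = -1 ⇒ p = 1/12, and the value is (-4)·(1/12) − 2 = -7/3.
For the column player: with q = P(1), equating a1's and a2's payoffs gives −11q + 5 = q − 3 ⇒ q = 2/3.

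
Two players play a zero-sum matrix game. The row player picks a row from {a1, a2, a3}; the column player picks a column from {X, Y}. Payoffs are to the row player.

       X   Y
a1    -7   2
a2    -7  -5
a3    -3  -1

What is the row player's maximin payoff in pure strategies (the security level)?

-3

Row minima: a1 → -7, a2 → -7, a3 → -3.
The best of these is -3.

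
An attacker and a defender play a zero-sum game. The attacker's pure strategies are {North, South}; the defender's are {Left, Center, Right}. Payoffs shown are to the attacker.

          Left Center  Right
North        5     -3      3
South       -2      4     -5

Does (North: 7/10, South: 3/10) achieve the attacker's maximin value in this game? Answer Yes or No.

No

Against Left this mix gives (7/10)·5 + (3/10)·(-2) = 29/10.
Against Center this mix gives (7/10)·(-3) + (3/10)·4 = -9/10.
Against Right this mix gives (7/10)·3 + (3/10)·(-5) = 3/5.
The defender will play Center, holding the attacker to -9/10. Shifting weight toward the row that does better against Center would raise this floor (the equalizing mix achieves -1/5 against both Center and Right), so the proposed strategy is not optimal.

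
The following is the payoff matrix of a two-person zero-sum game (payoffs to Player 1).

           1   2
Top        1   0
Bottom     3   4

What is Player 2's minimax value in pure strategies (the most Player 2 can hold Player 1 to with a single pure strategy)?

3

Column maxima: 1 → 3, 2 → 4.
The smallest of these is 3.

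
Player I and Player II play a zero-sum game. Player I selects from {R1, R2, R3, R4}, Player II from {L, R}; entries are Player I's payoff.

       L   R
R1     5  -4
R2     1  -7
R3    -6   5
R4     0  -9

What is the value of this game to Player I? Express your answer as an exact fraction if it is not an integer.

Row minima: R1 → -4, R2 → -7, R3 → -6, R4 → -9; maximin = -4.
Column maxima: L → 5, R → 5; minimax = 5.
-4 ≠ 5, so there is no saddle point; optimal play is mixed.
R2 is strictly dominated by R1, so Player I never plays it.
R4 is strictly dominated by R1, so Player I never plays it.
On the remaining 2×2 (R1, R3 vs L, R):
Let Player I play R1 with probability p. Expected payoff against L: 5p + (-6)(1−p) = 11p − 6; against R: (-4)p + 5(1−p) = −9p + 5.
Setting these equal: 11p − 6 = −9p + 5 ⇒ 20p = 11 ⇒ p = 11/20, and the value is (11)·(11/20) − 6 = 1/20.
For Player II: with q = P(L), equating R1's and R3's payoffs gives 9q − 4 = −11q + 5 ⇒ q = 9/20.

1/20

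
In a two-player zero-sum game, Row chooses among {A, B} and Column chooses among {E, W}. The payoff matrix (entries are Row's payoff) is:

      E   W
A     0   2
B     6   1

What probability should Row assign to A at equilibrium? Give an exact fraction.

5/7

Row minima: A → 0, B → 1; maximin = 1.
Column maxima: E → 6, W → 2; minimax = 2.
1 ≠ 2, so there is no saddle point; optimal play is mixed.
Let Row play A with probability p. Expected payoff against E: 0p + 6(1−p) = −6p + 6; against W: 2p + 1(1−p) = p + 1.
Setting these equal: −6p + 6 = p + 1 ⇒ −7p = -5 ⇒ p = 5/7, and the value is (-6)·(5/7) + 6 = 12/7.
For Column: with q = P(E), equating A's and B's payoffs gives −2q + 2 = 5q + 1 ⇒ q = 1/7.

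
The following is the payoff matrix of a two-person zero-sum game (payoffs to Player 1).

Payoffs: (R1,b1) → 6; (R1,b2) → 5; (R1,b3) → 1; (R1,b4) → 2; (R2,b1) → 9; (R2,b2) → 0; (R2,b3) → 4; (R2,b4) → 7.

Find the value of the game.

Row minima: R1 → 1, R2 → 0; maximin = 1.
Column maxima: b1 → 9, b2 → 5, b3 → 4, b4 → 7; minimax = 4.
1 ≠ 4, so there is no saddle point; optimal play is mixed.
b1 is strictly dominated by b2 (it gives Player 1 strictly more in every row), so Player 2 never plays it.
b4 is strictly dominated by b3 (it gives Player 1 strictly more in every row), so Player 2 never plays it.
On the remaining 2×2 (R1, R2 vs b2, b3):
Let Player 1 play R1 with probability p. Expected payoff against b2: 5p + 0(1−p) = 5p; against b3: 1p + 4(1−p) = −3p + 4.
Setting these equal: 5p = −3p + 4 ⇒ 8p = 4 ⇒ p = 1/2, and the value is (5)·(1/2) = 5/2.
For Player 2: with q = P(b2), equating R1's and R2's payoffs gives 4q + 1 = −4q + 4 ⇒ q = 3/8.

5/2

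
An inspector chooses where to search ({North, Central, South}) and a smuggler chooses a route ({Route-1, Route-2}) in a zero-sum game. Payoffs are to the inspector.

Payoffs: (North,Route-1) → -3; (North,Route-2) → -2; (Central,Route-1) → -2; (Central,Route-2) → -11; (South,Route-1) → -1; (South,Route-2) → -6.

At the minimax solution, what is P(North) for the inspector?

5/6

Row minima: North → -3, Central → -11, South → -6; maximin = -3.
Column maxima: Route-1 → -1, Route-2 → -2; minimax = -2.
-3 ≠ -2, so there is no saddle point; optimal play is mixed.
Central is strictly dominated by South, so the inspector never plays it.
On the remaining 2×2 (North, South vs Route-1, Route-2):
Let the inspector play North with probability p. Expected payoff against Route-1: (-3)p + (-1)(1−p) = −2p − 1; against Route-2: (-2)p + (-6)(1−p) = 4p − 6.
Setting these equal: −2p − 1 = 4p − 6 ⇒ −6p = -5 ⇒ p = 5/6, and the value is (-2)·(5/6) − 1 = -8/3.
For the smuggler: with q = P(Route-1), equating North's and South's payoffs gives −q − 2 = 5q − 6 ⇒ q = 2/3.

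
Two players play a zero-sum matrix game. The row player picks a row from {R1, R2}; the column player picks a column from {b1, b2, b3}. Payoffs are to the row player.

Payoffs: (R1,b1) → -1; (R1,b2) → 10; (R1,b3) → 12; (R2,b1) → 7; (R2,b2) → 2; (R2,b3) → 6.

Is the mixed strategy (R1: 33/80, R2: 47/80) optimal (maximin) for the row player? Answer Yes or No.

No

Against b1 this mix gives (33/80)·(-1) + (47/80)·7 = 37/10.
Against b2 this mix gives (33/80)·10 + (47/80)·2 = 53/10.
Against b3 this mix gives (33/80)·12 + (47/80)·6 = 339/40.
The column player will play b1, holding the row player to 37/10. Shifting weight toward the row that does better against b1 would raise this floor (the equalizing mix achieves 9/2 against both b1 and b2), so the proposed strategy is not optimal.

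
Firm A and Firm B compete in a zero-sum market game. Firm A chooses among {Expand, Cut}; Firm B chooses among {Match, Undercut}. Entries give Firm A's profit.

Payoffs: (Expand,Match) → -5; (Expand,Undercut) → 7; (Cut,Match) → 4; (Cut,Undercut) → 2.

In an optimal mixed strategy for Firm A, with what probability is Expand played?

1/7

Row minima: Expand → -5, Cut → 2; maximin = 2.
Column maxima: Match → 4, Undercut → 7; minimax = 4.
2 ≠ 4, so there is no saddle point; optimal play is mixed.
Let Firm A play Expand with probability p. Expected payoff against Match: (-5)p + 4(1−p) = −9p + 4; against Undercut: 7p + 2(1−p) = 5p + 2.
Setting these equal: −9p + 4 = 5p + 2 ⇒ −14p = -2 ⇒ p = 1/7, and the value is (-9)·(1/7) + 4 = 19/7.
For Firm B: with q = P(Match), equating Expand's and Cut's payoffs gives −12q + 7 = 2q + 2 ⇒ q = 5/14.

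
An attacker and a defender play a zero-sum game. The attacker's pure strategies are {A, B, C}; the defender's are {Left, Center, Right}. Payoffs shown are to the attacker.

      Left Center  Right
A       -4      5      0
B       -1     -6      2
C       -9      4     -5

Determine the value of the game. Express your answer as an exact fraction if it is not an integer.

Row minima: A → -4, B → -6, C → -9; maximin = -4.
Column maxima: Left → -1, Center → 5, Right → 2; minimax = -1.
-4 ≠ -1, so there is no saddle point; optimal play is mixed.
C is strictly dominated by A, so the attacker never plays it.
Right is strictly dominated by Left (it gives the attacker strictly more in every row), so the defender never plays it.
On the remaining 2×2 (A, B vs Left, Center):
Let the attacker play A with probability p. Expected payoff against Left: (-4)p + (-1)(1−p) = −3p − 1; against Center: 5p + (-6)(1−p) = 11p − 6.
Setting these equal: −3p − 1 = 11p − 6 ⇒ −14p = -5 ⇒ p = 5/14, and the value is (-3)·(5/14) − 1 = -29/14.
For the defender: with q = P(Left), equating A's and B's payoffs gives −9q + 5 = 5q − 6 ⇒ q = 11/14.

-29/14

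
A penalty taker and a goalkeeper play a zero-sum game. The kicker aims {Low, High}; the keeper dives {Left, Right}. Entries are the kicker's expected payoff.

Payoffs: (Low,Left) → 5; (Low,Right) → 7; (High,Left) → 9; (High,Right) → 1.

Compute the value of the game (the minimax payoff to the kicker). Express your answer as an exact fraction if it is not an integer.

Row minima: Low → 5, High → 1; maximin = 5.
Column maxima: Left → 9, Right → 7; minimax = 7.
5 ≠ 7, so there is no saddle point; optimal play is mixed.
Let the kicker play Low with probability p. Expected payoff against Left: 5p + 9(1−p) = −4p + 9; against Right: 7p + 1(1−p) = 6p + 1.
Setting these equal: −4p + 9 = 6p + 1 ⇒ −10p = -8 ⇒ p = 4/5, and the value is (-4)·(4/5) + 9 = 29/5.
For the keeper: with q = P(Left), equating Low's and High's payoffs gives −2q + 7 = 8q + 1 ⇒ q = 3/5.

29/5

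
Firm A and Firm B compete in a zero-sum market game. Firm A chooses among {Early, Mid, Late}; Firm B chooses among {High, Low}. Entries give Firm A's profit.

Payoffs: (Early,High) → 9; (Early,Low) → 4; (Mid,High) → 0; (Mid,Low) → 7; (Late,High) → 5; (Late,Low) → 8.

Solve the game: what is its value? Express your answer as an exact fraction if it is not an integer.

13/2

Row minima: Early → 4, Mid → 0, Late → 5; maximin = 5.
Column maxima: High → 9, Low → 8; minimax = 8.
5 ≠ 8, so there is no saddle point; optimal play is mixed.
Mid is strictly dominated by Late, so Firm A never plays it.
On the remaining 2×2 (Early, Late vs High, Low):
Let Firm A play Early with probability p. Expected payoff against High: 9p + 5(1−p) = 4p + 5; against Low: 4p + 8(1−p) = −4p + 8.
Setting these equal: 4p + 5 = −4p + 8 ⇒ 8p = 3 ⇒ p = 3/8, and the value is (4)·(3/8) + 5 = 13/2.
For Firm B: with q = P(High), equating Early's and Late's payoffs gives 5q + 4 = −3q + 8 ⇒ q = 1/2.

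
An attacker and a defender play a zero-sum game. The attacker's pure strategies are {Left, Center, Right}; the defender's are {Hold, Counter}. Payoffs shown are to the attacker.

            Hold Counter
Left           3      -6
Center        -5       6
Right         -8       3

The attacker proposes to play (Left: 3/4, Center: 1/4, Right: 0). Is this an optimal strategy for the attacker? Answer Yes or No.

No

Against Hold this mix gives (3/4)·3 + (1/4)·(-5) = 1.
Against Counter this mix gives (3/4)·(-6) + (1/4)·6 = -3.
The defender will play Counter, holding the attacker to -3. Shifting weight toward the row that does better against Counter would raise this floor (the equalizing mix achieves -3/5 against both Counter and Hold), so the proposed strategy is not optimal.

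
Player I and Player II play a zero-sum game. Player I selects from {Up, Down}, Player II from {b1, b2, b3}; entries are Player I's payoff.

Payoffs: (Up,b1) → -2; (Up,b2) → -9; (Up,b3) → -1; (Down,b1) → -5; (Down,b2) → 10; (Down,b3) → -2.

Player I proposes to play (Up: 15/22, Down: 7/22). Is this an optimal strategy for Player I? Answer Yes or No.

Yes

Against b1 this mix gives (15/22)·(-2) + (7/22)·(-5) = -65/22.
Against b2 this mix gives (15/22)·(-9) + (7/22)·10 = -65/22.
Against b3 this mix gives (15/22)·(-1) + (7/22)·(-2) = -29/22.
All of Player II's active replies (b1, b2) yield -65/22, and no column does worse for Player I. The mix makes Player II indifferent and guarantees -65/22, so it is optimal.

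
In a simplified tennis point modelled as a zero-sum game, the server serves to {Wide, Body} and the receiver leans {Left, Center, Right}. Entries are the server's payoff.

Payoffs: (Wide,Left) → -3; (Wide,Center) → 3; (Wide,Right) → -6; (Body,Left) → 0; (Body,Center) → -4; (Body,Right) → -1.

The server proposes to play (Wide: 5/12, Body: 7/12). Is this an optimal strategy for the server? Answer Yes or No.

No

Against Left this mix gives (5/12)·(-3) + (7/12)·0 = -5/4.
Against Center this mix gives (5/12)·3 + (7/12)·(-4) = -13/12.
Against Right this mix gives (5/12)·(-6) + (7/12)·(-1) = -37/12.
The receiver will play Right, holding the server to -37/12. Shifting weight toward the row that does better against Right would raise this floor (the equalizing mix achieves -9/4 against both Right and Center), so the proposed strategy is not optimal.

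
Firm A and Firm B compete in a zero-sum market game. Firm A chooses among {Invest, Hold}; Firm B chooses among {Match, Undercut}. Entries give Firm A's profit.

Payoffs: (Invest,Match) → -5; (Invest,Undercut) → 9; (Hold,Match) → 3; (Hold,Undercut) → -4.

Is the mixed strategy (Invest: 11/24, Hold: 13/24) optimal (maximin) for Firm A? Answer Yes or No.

No

Against Match this mix gives (11/24)·(-5) + (13/24)·3 = -2/3.
Against Undercut this mix gives (11/24)·9 + (13/24)·(-4) = 47/24.
Firm B will play Match, holding Firm A to -2/3. Shifting weight toward the row that does better against Match would raise this floor (the equalizing mix achieves 1/3 against both Match and Undercut), so the proposed strategy is not optimal.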